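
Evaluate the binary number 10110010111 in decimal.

Sum of powers of 2 for each 1-bit:
2^0 + 2^1 + 2^2 + 2^4 + 2^7 + 2^8 + 2^10
= 1 + 2 + 4 + 16 + 128 + 256 + 1024
= 1431



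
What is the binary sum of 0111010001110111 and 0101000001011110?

Add column by column from the right: bit + bit + carry-in; write the sum mod 2, carry 1 when the sum is 2 or 3.
carry:  1110000011111100
        0111010001110111
+       0101000001011110
------------------------
       01100010011010101
(the carry out of the leftmost column, 0, becomes the leading bit)
Decimal check:
  0111010001110111 = 16384 + 8192 + 4096 + 1024 + 64 + 32 + 16 + 4 + 2 + 1 = 29815
  0101000001011110 = 16384 + 4096 + 64 + 16 + 8 + 4 + 2 = 20574
  29815 + 20574 = 50389, and 01100010011010101 = 32768 + 16384 + 1024 + 128 + 64 + 16 + 4 + 1 = 50389 ✓



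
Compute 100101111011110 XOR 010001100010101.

XOR: 1 when bits differ
  100101111011110
^ 010001100010101
-----------------
  110100011001011
Decimal: 19422 ^ 8981 = 26827



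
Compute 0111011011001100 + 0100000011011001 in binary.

Add column by column from the right: bit + bit + carry-in; write the sum mod 2, carry 1 when the sum is 2 or 3.
carry:  1000000110110000
        0111011011001100
+       0100000011011001
------------------------
       01011011110100101
(the carry out of the leftmost column, 0, becomes the leading bit)
Decimal check:
  0111011011001100 = 16384 + 8192 + 4096 + 1024 + 512 + 128 + 64 + 8 + 4 = 30412
  0100000011011001 = 16384 + 128 + 64 + 16 + 8 + 1 = 16601
  30412 + 16601 = 47013, and 01011011110100101 = 32768 + 8192 + 4096 + 1024 + 512 + 256 + 128 + 32 + 4 + 1 = 47013 ✓



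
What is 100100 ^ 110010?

XOR: 1 when bits differ
  100100
^ 110010
--------
  010110
Decimal: 36 ^ 50 = 22



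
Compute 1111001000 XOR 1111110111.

XOR: 1 when bits differ
  1111001000
^ 1111110111
------------
  0000111111
Decimal: 968 ^ 1015 = 63



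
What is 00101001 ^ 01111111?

XOR: 1 when bits differ
  00101001
^ 01111111
----------
  01010110
Decimal: 41 ^ 127 = 86



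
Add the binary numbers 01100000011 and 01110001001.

Add column by column from the right: bit + bit + carry-in; write the sum mod 2, carry 1 when the sum is 2 or 3.
carry:  11000000110
        01100000011
+       01110001001
-------------------
       011010001100
(the carry out of the leftmost column, 0, becomes the leading bit)
Decimal check:
  01100000011 = 512 + 256 + 2 + 1 = 771
  01110001001 = 512 + 256 + 128 + 8 + 1 = 905
  771 + 905 = 1676, and 011010001100 = 1024 + 512 + 128 + 8 + 4 = 1676 ✓



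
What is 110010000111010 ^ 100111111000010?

XOR: 1 when bits differ
  110010000111010
^ 100111111000010
-----------------
  010101111111000
Decimal: 25658 ^ 20418 = 11256



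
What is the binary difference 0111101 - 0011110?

Method 1 - Direct subtraction (column by column from the right: bit − bit − borrow-in; if negative, add 2 and borrow 1 from the next column):
borrow: 0111100
        0111101
-       0011110
---------------
        0011111

Method 2 - Add two's complement:
Two's complement of 0011110: invert → 1100001, add 1 → 1100010
  0111101
+ 1100010
---------
 10011111  (end carry out of the top bit = 1)
Discarding the end carry: 0011111
Decimal check:
  0111101 = 32 + 16 + 8 + 4 + 1 = 61
  0011110 = 16 + 8 + 4 + 2 = 30
  61 - 30 = 31, and 0011111 = 16 + 8 + 4 + 2 + 1 = 31 ✓



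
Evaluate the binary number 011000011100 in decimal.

Sum of powers of 2 for each 1-bit:
2^2 + 2^3 + 2^4 + 2^9 + 2^10
= 4 + 8 + 16 + 512 + 1024
= 1564



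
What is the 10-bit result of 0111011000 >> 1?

Original: 0111011000 (decimal 472)
Shift right by 1 position
Drop the 1 low bit; fill with zero on the left
Result: 0011101100 (decimal 236)
Equivalent: 472 >> 1 = 472 ÷ 2^1 = 236



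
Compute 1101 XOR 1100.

XOR: 1 when bits differ
  1101
^ 1100
------
  0001
Decimal: 13 ^ 12 = 1



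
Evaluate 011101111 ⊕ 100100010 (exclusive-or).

XOR: 1 when bits differ
  011101111
^ 100100010
-----------
  111001101
Decimal: 239 ^ 290 = 461



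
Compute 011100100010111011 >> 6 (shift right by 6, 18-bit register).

Original: 011100100010111011 (decimal 116923)
Shift right by 6 positions
Drop the 6 low bits; fill with zeros on the left
Result: 000000011100100010 (decimal 1826)
Equivalent: 116923 >> 6 = 116923 ÷ 2^6 = 1826



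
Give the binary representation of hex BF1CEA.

Convert each hex digit to 4 bits:
  B = 1011
  F = 1111
  1 = 0001
  C = 1100
  E = 1110
  A = 1010
Concatenate: 101111110001110011101010



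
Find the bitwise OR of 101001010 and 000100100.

OR: 1 when either bit is 1
  101001010
| 000100100
-----------
  101101110
Decimal: 330 | 36 = 366



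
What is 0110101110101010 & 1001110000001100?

AND: 1 only when both bits are 1
  0110101110101010
& 1001110000001100
------------------
  0000100000001000
Decimal: 27562 & 39948 = 2056



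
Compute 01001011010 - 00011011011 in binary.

Method 1 - Direct subtraction (column by column from the right: bit − bit − borrow-in; if negative, add 2 and borrow 1 from the next column):
borrow: 01111111110
        01001011010
-       00011011011
-------------------
        00101111111

Method 2 - Add two's complement:
Two's complement of 00011011011: invert → 11100100100, add 1 → 11100100101
  01001011010
+ 11100100101
-------------
 100101111111  (end carry out of the top bit = 1)
Discarding the end carry: 00101111111
Decimal check:
  01001011010 = 512 + 64 + 16 + 8 + 2 = 602
  00011011011 = 128 + 64 + 16 + 8 + 2 + 1 = 219
  602 - 219 = 383, and 00101111111 = 256 + 64 + 32 + 16 + 8 + 4 + 2 + 1 = 383 ✓



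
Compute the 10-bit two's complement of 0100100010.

Original: 0100100010
Step 1 - Invert all bits: 1011011101
Step 2 - Add 1: 1011011110
Verification: 0100100010 + 1011011110 = 10000000000; discarding the end carry (carry out of the top bit) leaves the 10-bit value 0000000000, as required for x + (-x)



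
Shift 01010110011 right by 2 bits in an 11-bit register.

Original: 01010110011 (decimal 691)
Shift right by 2 positions
Drop the 2 low bits; fill with zeros on the left
Result: 00010101100 (decimal 172)
Equivalent: 691 >> 2 = 691 ÷ 2^2 = 172



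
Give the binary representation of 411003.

Using repeated division by 2:
411003 ÷ 2 = 205501 remainder 1
205501 ÷ 2 = 102750 remainder 1
102750 ÷ 2 = 51375 remainder 0
51375 ÷ 2 = 25687 remainder 1
25687 ÷ 2 = 12843 remainder 1
12843 ÷ 2 = 6421 remainder 1
6421 ÷ 2 = 3210 remainder 1
3210 ÷ 2 = 1605 remainder 0
1605 ÷ 2 = 802 remainder 1
802 ÷ 2 = 401 remainder 0
401 ÷ 2 = 200 remainder 1
200 ÷ 2 = 100 remainder 0
100 ÷ 2 = 50 remainder 0
50 ÷ 2 = 25 remainder 0
25 ÷ 2 = 12 remainder 1
12 ÷ 2 = 6 remainder 0
6 ÷ 2 = 3 remainder 0
3 ÷ 2 = 1 remainder 1
1 ÷ 2 = 0 remainder 1
Reading remainders bottom to top: 1100100010101111011



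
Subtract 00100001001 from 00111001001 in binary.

Method 1 - Direct subtraction (column by column from the right: bit − bit − borrow-in; if negative, add 2 and borrow 1 from the next column):
borrow: 00000000000
        00111001001
-       00100001001
-------------------
        00011000000

Method 2 - Add two's complement:
Two's complement of 00100001001: invert → 11011110110, add 1 → 11011110111
  00111001001
+ 11011110111
-------------
 100011000000  (end carry out of the top bit = 1)
Discarding the end carry: 00011000000
Decimal check:
  00111001001 = 256 + 128 + 64 + 8 + 1 = 457
  00100001001 = 256 + 8 + 1 = 265
  457 - 265 = 192, and 00011000000 = 128 + 64 = 192 ✓



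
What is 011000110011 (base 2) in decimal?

Sum of powers of 2 for each 1-bit:
2^0 + 2^1 + 2^4 + 2^5 + 2^9 + 2^10
= 1 + 2 + 16 + 32 + 512 + 1024
= 1587



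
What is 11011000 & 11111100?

AND: 1 only when both bits are 1
  11011000
& 11111100
----------
  11011000
Decimal: 216 & 252 = 216



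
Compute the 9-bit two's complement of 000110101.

Original: 000110101
Step 1 - Invert all bits: 111001010
Step 2 - Add 1: 111001011
Verification: 000110101 + 111001011 = 1000000000; discarding the end carry (carry out of the top bit) leaves the 9-bit value 000000000, as required for x + (-x)



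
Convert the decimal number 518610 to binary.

Using repeated division by 2:
518610 ÷ 2 = 259305 remainder 0
259305 ÷ 2 = 129652 remainder 1
129652 ÷ 2 = 64826 remainder 0
64826 ÷ 2 = 32413 remainder 0
32413 ÷ 2 = 16206 remainder 1
16206 ÷ 2 = 8103 remainder 0
8103 ÷ 2 = 4051 remainder 1
4051 ÷ 2 = 2025 remainder 1
2025 ÷ 2 = 1012 remainder 1
1012 ÷ 2 = 506 remainder 0
506 ÷ 2 = 253 remainder 0
253 ÷ 2 = 126 remainder 1
126 ÷ 2 = 63 remainder 0
63 ÷ 2 = 31 remainder 1
31 ÷ 2 = 15 remainder 1
15 ÷ 2 = 7 remainder 1
7 ÷ 2 = 3 remainder 1
3 ÷ 2 = 1 remainder 1
1 ÷ 2 = 0 remainder 1
Reading remainders bottom to top: 1111110100111010010



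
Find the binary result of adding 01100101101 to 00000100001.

Add column by column from the right: bit + bit + carry-in; write the sum mod 2, carry 1 when the sum is 2 or 3.
carry:  00001000010
        01100101101
+       00000100001
-------------------
       001101001110
(the carry out of the leftmost column, 0, becomes the leading bit)
Decimal check:
  01100101101 = 512 + 256 + 32 + 8 + 4 + 1 = 813
  00000100001 = 32 + 1 = 33
  813 + 33 = 846, and 001101001110 = 512 + 256 + 64 + 8 + 4 + 2 = 846 ✓



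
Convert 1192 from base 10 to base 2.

Using repeated division by 2:
1192 ÷ 2 = 596 remainder 0
596 ÷ 2 = 298 remainder 0
298 ÷ 2 = 149 remainder 0
149 ÷ 2 = 74 remainder 1
74 ÷ 2 = 37 remainder 0
37 ÷ 2 = 18 remainder 1
18 ÷ 2 = 9 remainder 0
9 ÷ 2 = 4 remainder 1
4 ÷ 2 = 2 remainder 0
2 ÷ 2 = 1 remainder 0
1 ÷ 2 = 0 remainder 1
Reading remainders bottom to top: 10010101000



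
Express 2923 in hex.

Using repeated division by 16 (digits 10–15 are A–F):
2923 ÷ 16 = 182 remainder 11 (B)
182 ÷ 16 = 11 remainder 6
11 ÷ 16 = 0 remainder 11 (B)
Reading remainders bottom to top: B6B



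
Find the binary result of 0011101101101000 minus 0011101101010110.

Method 1 - Direct subtraction (column by column from the right: bit − bit − borrow-in; if negative, add 2 and borrow 1 from the next column):
borrow: 0000000000101100
        0011101101101000
-       0011101101010110
------------------------
        0000000000010010

Method 2 - Add two's complement:
Two's complement of 0011101101010110: invert → 1100010010101001, add 1 → 1100010010101010
  0011101101101000
+ 1100010010101010
------------------
 10000000000010010  (end carry out of the top bit = 1)
Discarding the end carry: 0000000000010010
Decimal check:
  0011101101101000 = 8192 + 4096 + 2048 + 512 + 256 + 64 + 32 + 8 = 15208
  0011101101010110 = 8192 + 4096 + 2048 + 512 + 256 + 64 + 16 + 4 + 2 = 15190
  15208 - 15190 = 18, and 0000000000010010 = 16 + 2 = 18 ✓



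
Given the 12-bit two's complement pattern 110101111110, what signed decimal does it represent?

Binary: 110101111110
Sign bit: 1 (negative)
Invert: 001010000001
Add 1:  001010000010
Magnitude: 001010000010 = 512 + 128 + 2 = 642
Value: -642



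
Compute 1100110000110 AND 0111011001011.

AND: 1 only when both bits are 1
  1100110000110
& 0111011001011
---------------
  0100010000010
Decimal: 6534 & 3787 = 2178



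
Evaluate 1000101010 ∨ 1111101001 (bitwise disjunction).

OR: 1 when either bit is 1
  1000101010
| 1111101001
------------
  1111101011
Decimal: 554 | 1001 = 1003



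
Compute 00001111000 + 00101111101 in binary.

Add column by column from the right: bit + bit + carry-in; write the sum mod 2, carry 1 when the sum is 2 or 3.
carry:  00011110000
        00001111000
+       00101111101
-------------------
       000111110101
(the carry out of the leftmost column, 0, becomes the leading bit)
Decimal check:
  00001111000 = 64 + 32 + 16 + 8 = 120
  00101111101 = 256 + 64 + 32 + 16 + 8 + 4 + 1 = 381
  120 + 381 = 501, and 000111110101 = 256 + 128 + 64 + 32 + 16 + 4 + 1 = 501 ✓



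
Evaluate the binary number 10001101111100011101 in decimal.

Sum of powers of 2 for each 1-bit:
2^0 + 2^2 + 2^3 + 2^4 + 2^8 + 2^9 + 2^10 + 2^11 + 2^12 + 2^14 + 2^15 + 2^19
= 1 + 4 + 8 + 16 + 256 + 512 + 1024 + 2048 + 4096 + 16384 + 32768 + 524288
= 581405



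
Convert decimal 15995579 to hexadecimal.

Using repeated division by 16 (digits 10–15 are A–F):
15995579 ÷ 16 = 999723 remainder 11 (B)
999723 ÷ 16 = 62482 remainder 11 (B)
62482 ÷ 16 = 3905 remainder 2
3905 ÷ 16 = 244 remainder 1
244 ÷ 16 = 15 remainder 4
15 ÷ 16 = 0 remainder 15 (F)
Reading remainders bottom to top: F412BB



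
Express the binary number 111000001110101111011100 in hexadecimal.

Group into 4-bit nibbles from right:
  1110 = E
  0000 = 0
  1110 = E
  1011 = B
  1101 = D
  1100 = C
Result: E0EBDC



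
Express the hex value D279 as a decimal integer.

Expand by place value (powers of 16):
Digit values: D = 13
D279 = 13 × 16^3 + 2 × 16^2 + 7 × 16^1 + 9 × 16^0
= 13 × 4096 + 2 × 256 + 7 × 16 + 9 × 1
= 53248 + 512 + 112 + 9
= 53881



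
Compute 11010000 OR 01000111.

OR: 1 when either bit is 1
  11010000
| 01000111
----------
  11010111
Decimal: 208 | 71 = 215



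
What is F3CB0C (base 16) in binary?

Convert each hex digit to 4 bits:
  F = 1111
  3 = 0011
  C = 1100
  B = 1011
  0 = 0000
  C = 1100
Concatenate: 111100111100101100001100



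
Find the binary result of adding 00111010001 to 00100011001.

Add column by column from the right: bit + bit + carry-in; write the sum mod 2, carry 1 when the sum is 2 or 3.
carry:  01000100010
        00111010001
+       00100011001
-------------------
       001011101010
(the carry out of the leftmost column, 0, becomes the leading bit)
Decimal check:
  00111010001 = 256 + 128 + 64 + 16 + 1 = 465
  00100011001 = 256 + 16 + 8 + 1 = 281
  465 + 281 = 746, and 001011101010 = 512 + 128 + 64 + 32 + 8 + 2 = 746 ✓



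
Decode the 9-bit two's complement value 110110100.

Binary: 110110100
Sign bit: 1 (negative)
Invert: 001001011
Add 1:  001001100
Magnitude: 001001100 = 64 + 8 + 4 = 76
Value: -76



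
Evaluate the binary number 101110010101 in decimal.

Sum of powers of 2 for each 1-bit:
2^0 + 2^2 + 2^4 + 2^7 + 2^8 + 2^9 + 2^11
= 1 + 4 + 16 + 128 + 256 + 512 + 2048
= 2965



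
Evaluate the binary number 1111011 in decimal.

Sum of powers of 2 for each 1-bit:
2^0 + 2^1 + 2^3 + 2^4 + 2^5 + 2^6
= 1 + 2 + 8 + 16 + 32 + 64
= 123



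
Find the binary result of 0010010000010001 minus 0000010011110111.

Method 1 - Direct subtraction (column by column from the right: bit − bit − borrow-in; if negative, add 2 and borrow 1 from the next column):
borrow: 0011111111111100
        0010010000010001
-       0000010011110111
------------------------
        0001111100011010

Method 2 - Add two's complement:
Two's complement of 0000010011110111: invert → 1111101100001000, add 1 → 1111101100001001
  0010010000010001
+ 1111101100001001
------------------
 10001111100011010  (end carry out of the top bit = 1)
Discarding the end carry: 0001111100011010
Decimal check:
  0010010000010001 = 8192 + 1024 + 16 + 1 = 9233
  0000010011110111 = 1024 + 128 + 64 + 32 + 16 + 4 + 2 + 1 = 1271
  9233 - 1271 = 7962, and 0001111100011010 = 4096 + 2048 + 1024 + 512 + 256 + 16 + 8 + 2 = 7962 ✓



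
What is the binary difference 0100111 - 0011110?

Method 1 - Direct subtraction (column by column from the right: bit − bit − borrow-in; if negative, add 2 and borrow 1 from the next column):
borrow: 0110000
        0100111
-       0011110
---------------
        0001001

Method 2 - Add two's complement:
Two's complement of 0011110: invert → 1100001, add 1 → 1100010
  0100111
+ 1100010
---------
 10001001  (end carry out of the top bit = 1)
Discarding the end carry: 0001001
Decimal check:
  0100111 = 32 + 4 + 2 + 1 = 39
  0011110 = 16 + 8 + 4 + 2 = 30
  39 - 30 = 9, and 0001001 = 8 + 1 = 9 ✓



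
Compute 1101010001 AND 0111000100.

AND: 1 only when both bits are 1
  1101010001
& 0111000100
------------
  0101000000
Decimal: 849 & 452 = 320



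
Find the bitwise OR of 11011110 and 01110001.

OR: 1 when either bit is 1
  11011110
| 01110001
----------
  11111111
Decimal: 222 | 113 = 255



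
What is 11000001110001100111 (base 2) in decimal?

Sum of powers of 2 for each 1-bit:
2^0 + 2^1 + 2^2 + 2^5 + 2^6 + 2^10 + 2^11 + 2^12 + 2^18 + 2^19
= 1 + 2 + 4 + 32 + 64 + 1024 + 2048 + 4096 + 262144 + 524288
= 793703



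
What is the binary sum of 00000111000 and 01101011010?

Add column by column from the right: bit + bit + carry-in; write the sum mod 2, carry 1 when the sum is 2 or 3.
carry:  00011110000
        00000111000
+       01101011010
-------------------
       001110010010
(the carry out of the leftmost column, 0, becomes the leading bit)
Decimal check:
  00000111000 = 32 + 16 + 8 = 56
  01101011010 = 512 + 256 + 64 + 16 + 8 + 2 = 858
  56 + 858 = 914, and 001110010010 = 512 + 256 + 128 + 16 + 2 = 914 ✓



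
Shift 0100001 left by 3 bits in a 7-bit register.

Original: 0100001 (decimal 33)
Shift left by 3 positions
Append 3 zeros on the right and drop the 3 high bits that overflow the 7-bit width
Result: 0001000 (decimal 8)
Equivalent: 33 << 3 = 33 × 2^3 = 264, truncated to 7 bits = 8



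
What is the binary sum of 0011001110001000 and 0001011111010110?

Add column by column from the right: bit + bit + carry-in; write the sum mod 2, carry 1 when the sum is 2 or 3.
carry:  0110111100000000
        0011001110001000
+       0001011111010110
------------------------
       00100101101011110
(the carry out of the leftmost column, 0, becomes the leading bit)
Decimal check:
  0011001110001000 = 8192 + 4096 + 512 + 256 + 128 + 8 = 13192
  0001011111010110 = 4096 + 1024 + 512 + 256 + 128 + 64 + 16 + 4 + 2 = 6102
  13192 + 6102 = 19294, and 00100101101011110 = 16384 + 2048 + 512 + 256 + 64 + 16 + 8 + 4 + 2 = 19294 ✓



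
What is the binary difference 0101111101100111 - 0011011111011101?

Method 1 - Direct subtraction (column by column from the right: bit − bit − borrow-in; if negative, add 2 and borrow 1 from the next column):
borrow: 0100111100110000
        0101111101100111
-       0011011111011101
------------------------
        0010011110001010

Method 2 - Add two's complement:
Two's complement of 0011011111011101: invert → 1100100000100010, add 1 → 1100100000100011
  0101111101100111
+ 1100100000100011
------------------
 10010011110001010  (end carry out of the top bit = 1)
Discarding the end carry: 0010011110001010
Decimal check:
  0101111101100111 = 16384 + 4096 + 2048 + 1024 + 512 + 256 + 64 + 32 + 4 + 2 + 1 = 24423
  0011011111011101 = 8192 + 4096 + 1024 + 512 + 256 + 128 + 64 + 16 + 8 + 4 + 1 = 14301
  24423 - 14301 = 10122, and 0010011110001010 = 8192 + 1024 + 512 + 256 + 128 + 8 + 2 = 10122 ✓



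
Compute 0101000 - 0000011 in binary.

Method 1 - Direct subtraction (column by column from the right: bit − bit − borrow-in; if negative, add 2 and borrow 1 from the next column):
borrow: 0001110
        0101000
-       0000011
---------------
        0100101

Method 2 - Add two's complement:
Two's complement of 0000011: invert → 1111100, add 1 → 1111101
  0101000
+ 1111101
---------
 10100101  (end carry out of the top bit = 1)
Discarding the end carry: 0100101
Decimal check:
  0101000 = 32 + 8 = 40
  0000011 = 2 + 1 = 3
  40 - 3 = 37, and 0100101 = 32 + 4 + 1 = 37 ✓



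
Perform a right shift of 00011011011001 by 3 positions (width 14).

Original: 00011011011001 (decimal 1753)
Shift right by 3 positions
Drop the 3 low bits; fill with zeros on the left
Result: 00000011011011 (decimal 219)
Equivalent: 1753 >> 3 = 1753 ÷ 2^3 = 219



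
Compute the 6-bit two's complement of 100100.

Original (sign bit 1, negative): 100100
Step 1 - Invert all bits: 011011
Step 2 - Add 1: 011100
Verification: 100100 + 011100 = 1000000; discarding the end carry (carry out of the top bit) leaves the 6-bit value 000000, as required for x + (-x)



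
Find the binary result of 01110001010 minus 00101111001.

Method 1 - Direct subtraction (column by column from the right: bit − bit − borrow-in; if negative, add 2 and borrow 1 from the next column):
borrow: 00011100010
        01110001010
-       00101111001
-------------------
        01000010001

Method 2 - Add two's complement:
Two's complement of 00101111001: invert → 11010000110, add 1 → 11010000111
  01110001010
+ 11010000111
-------------
 101000010001  (end carry out of the top bit = 1)
Discarding the end carry: 01000010001
Decimal check:
  01110001010 = 512 + 256 + 128 + 8 + 2 = 906
  00101111001 = 256 + 64 + 32 + 16 + 8 + 1 = 377
  906 - 377 = 529, and 01000010001 = 512 + 16 + 1 = 529 ✓



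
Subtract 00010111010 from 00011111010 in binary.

Method 1 - Direct subtraction (column by column from the right: bit − bit − borrow-in; if negative, add 2 and borrow 1 from the next column):
borrow: 00000000000
        00011111010
-       00010111010
-------------------
        00001000000

Method 2 - Add two's complement:
Two's complement of 00010111010: invert → 11101000101, add 1 → 11101000110
  00011111010
+ 11101000110
-------------
 100001000000  (end carry out of the top bit = 1)
Discarding the end carry: 00001000000
Decimal check:
  00011111010 = 128 + 64 + 32 + 16 + 8 + 2 = 250
  00010111010 = 128 + 32 + 16 + 8 + 2 = 186
  250 - 186 = 64, and 00001000000 = 64 ✓



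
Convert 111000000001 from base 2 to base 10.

Sum of powers of 2 for each 1-bit:
2^0 + 2^9 + 2^10 + 2^11
= 1 + 512 + 1024 + 2048
= 3585



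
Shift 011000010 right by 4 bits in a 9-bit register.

Original: 011000010 (decimal 194)
Shift right by 4 positions
Drop the 4 low bits; fill with zeros on the left
Result: 000001100 (decimal 12)
Equivalent: 194 >> 4 = 194 ÷ 2^4 = 12



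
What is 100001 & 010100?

AND: 1 only when both bits are 1
  100001
& 010100
--------
  000000
Decimal: 33 & 20 = 0



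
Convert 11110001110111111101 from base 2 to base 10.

Sum of powers of 2 for each 1-bit:
2^0 + 2^2 + 2^3 + 2^4 + 2^5 + 2^6 + 2^7 + 2^8 + 2^10 + 2^11 + 2^12 + 2^16 + 2^17 + 2^18 + 2^19
= 1 + 4 + 8 + 16 + 32 + 64 + 128 + 256 + 1024 + 2048 + 4096 + 65536 + 131072 + 262144 + 524288
= 990717



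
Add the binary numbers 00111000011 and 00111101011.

Add column by column from the right: bit + bit + carry-in; write the sum mod 2, carry 1 when the sum is 2 or 3.
carry:  01110000110
        00111000011
+       00111101011
-------------------
       001110101110
(the carry out of the leftmost column, 0, becomes the leading bit)
Decimal check:
  00111000011 = 256 + 128 + 64 + 2 + 1 = 451
  00111101011 = 256 + 128 + 64 + 32 + 8 + 2 + 1 = 491
  451 + 491 = 942, and 001110101110 = 512 + 256 + 128 + 32 + 8 + 4 + 2 = 942 ✓



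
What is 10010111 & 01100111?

AND: 1 only when both bits are 1
  10010111
& 01100111
----------
  00000111
Decimal: 151 & 103 = 7



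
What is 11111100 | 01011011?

OR: 1 when either bit is 1
  11111100
| 01011011
----------
  11111111
Decimal: 252 | 91 = 255



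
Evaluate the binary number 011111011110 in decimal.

Sum of powers of 2 for each 1-bit:
2^1 + 2^2 + 2^3 + 2^4 + 2^6 + 2^7 + 2^8 + 2^9 + 2^10
= 2 + 4 + 8 + 16 + 64 + 128 + 256 + 512 + 1024
= 2014



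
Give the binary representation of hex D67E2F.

Convert each hex digit to 4 bits:
  D = 1101
  6 = 0110
  7 = 0111
  E = 1110
  2 = 0010
  F = 1111
Concatenate: 110101100111111000101111



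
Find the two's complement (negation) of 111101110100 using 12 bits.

Original (sign bit 1, negative): 111101110100
Step 1 - Invert all bits: 000010001011
Step 2 - Add 1: 000010001100
Verification: 111101110100 + 000010001100 = 1000000000000; discarding the end carry (carry out of the top bit) leaves the 12-bit value 000000000000, as required for x + (-x)



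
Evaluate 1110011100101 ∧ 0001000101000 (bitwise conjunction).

AND: 1 only when both bits are 1
  1110011100101
& 0001000101000
---------------
  0000000100000
Decimal: 7397 & 552 = 32



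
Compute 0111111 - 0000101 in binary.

Method 1 - Direct subtraction (column by column from the right: bit − bit − borrow-in; if negative, add 2 and borrow 1 from the next column):
borrow: 0000000
        0111111
-       0000101
---------------
        0111010

Method 2 - Add two's complement:
Two's complement of 0000101: invert → 1111010, add 1 → 1111011
  0111111
+ 1111011
---------
 10111010  (end carry out of the top bit = 1)
Discarding the end carry: 0111010
Decimal check:
  0111111 = 32 + 16 + 8 + 4 + 2 + 1 = 63
  0000101 = 4 + 1 = 5
  63 - 5 = 58, and 0111010 = 32 + 16 + 8 + 2 = 58 ✓



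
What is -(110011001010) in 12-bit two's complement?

Original (sign bit 1, negative): 110011001010
Step 1 - Invert all bits: 001100110101
Step 2 - Add 1: 001100110110
Verification: 110011001010 + 001100110110 = 1000000000000; discarding the end carry (carry out of the top bit) leaves the 12-bit value 000000000000, as required for x + (-x)



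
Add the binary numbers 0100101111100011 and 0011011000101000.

Add column by column from the right: bit + bit + carry-in; write the sum mod 2, carry 1 when the sum is 2 or 3.
carry:  1111111111000000
        0100101111100011
+       0011011000101000
------------------------
       01000001000001011
(the carry out of the leftmost column, 0, becomes the leading bit)
Decimal check:
  0100101111100011 = 16384 + 2048 + 512 + 256 + 128 + 64 + 32 + 2 + 1 = 19427
  0011011000101000 = 8192 + 4096 + 1024 + 512 + 32 + 8 = 13864
  19427 + 13864 = 33291, and 01000001000001011 = 32768 + 512 + 8 + 2 + 1 = 33291 ✓



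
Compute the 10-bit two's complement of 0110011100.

Original: 0110011100
Step 1 - Invert all bits: 1001100011
Step 2 - Add 1: 1001100100
Verification: 0110011100 + 1001100100 = 10000000000; discarding the end carry (carry out of the top bit) leaves the 10-bit value 0000000000, as required for x + (-x)



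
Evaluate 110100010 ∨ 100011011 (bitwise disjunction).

OR: 1 when either bit is 1
  110100010
| 100011011
-----------
  110111011
Decimal: 418 | 283 = 443



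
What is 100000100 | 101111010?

OR: 1 when either bit is 1
  100000100
| 101111010
-----------
  101111110
Decimal: 260 | 378 = 382



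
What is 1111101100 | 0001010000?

OR: 1 when either bit is 1
  1111101100
| 0001010000
------------
  1111111100
Decimal: 1004 | 80 = 1020



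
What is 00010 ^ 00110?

XOR: 1 when bits differ
  00010
^ 00110
-------
  00100
Decimal: 2 ^ 6 = 4



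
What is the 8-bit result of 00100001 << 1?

Original: 00100001 (decimal 33)
Shift left by 1 position
Append 1 zero on the right
Result: 01000010 (decimal 66)
Equivalent: 33 << 1 = 33 × 2^1 = 66



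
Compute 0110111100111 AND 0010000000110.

AND: 1 only when both bits are 1
  0110111100111
& 0010000000110
---------------
  0010000000110
Decimal: 3559 & 1030 = 1030



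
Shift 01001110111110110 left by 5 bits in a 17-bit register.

Original: 01001110111110110 (decimal 40438)
Shift left by 5 positions
Append 5 zeros on the right and drop the 5 high bits that overflow the 17-bit width
Result: 11011111011000000 (decimal 114368)
Equivalent: 40438 << 5 = 40438 × 2^5 = 1294016, truncated to 17 bits = 114368



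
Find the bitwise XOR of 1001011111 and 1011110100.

XOR: 1 when bits differ
  1001011111
^ 1011110100
------------
  0010101011
Decimal: 607 ^ 756 = 171



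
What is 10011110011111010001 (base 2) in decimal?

Sum of powers of 2 for each 1-bit:
2^0 + 2^4 + 2^6 + 2^7 + 2^8 + 2^9 + 2^10 + 2^13 + 2^14 + 2^15 + 2^16 + 2^19
= 1 + 16 + 64 + 128 + 256 + 512 + 1024 + 8192 + 16384 + 32768 + 65536 + 524288
= 649169



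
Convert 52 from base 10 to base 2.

Using repeated division by 2:
52 ÷ 2 = 26 remainder 0
26 ÷ 2 = 13 remainder 0
13 ÷ 2 = 6 remainder 1
6 ÷ 2 = 3 remainder 0
3 ÷ 2 = 1 remainder 1
1 ÷ 2 = 0 remainder 1
Reading remainders bottom to top: 110100



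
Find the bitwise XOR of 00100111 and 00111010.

XOR: 1 when bits differ
  00100111
^ 00111010
----------
  00011101
Decimal: 39 ^ 58 = 29



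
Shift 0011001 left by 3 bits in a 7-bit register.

Original: 0011001 (decimal 25)
Shift left by 3 positions
Append 3 zeros on the right and drop the 3 high bits that overflow the 7-bit width
Result: 1001000 (decimal 72)
Equivalent: 25 << 3 = 25 × 2^3 = 200, truncated to 7 bits = 72



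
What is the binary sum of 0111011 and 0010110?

Add column by column from the right: bit + bit + carry-in; write the sum mod 2, carry 1 when the sum is 2 or 3.
carry:  1111100
        0111011
+       0010110
---------------
       01010001
(the carry out of the leftmost column, 0, becomes the leading bit)
Decimal check:
  0111011 = 32 + 16 + 8 + 2 + 1 = 59
  0010110 = 16 + 4 + 2 = 22
  59 + 22 = 81, and 01010001 = 64 + 16 + 1 = 81 ✓



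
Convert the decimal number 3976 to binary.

Using repeated division by 2:
3976 ÷ 2 = 1988 remainder 0
1988 ÷ 2 = 994 remainder 0
994 ÷ 2 = 497 remainder 0
497 ÷ 2 = 248 remainder 1
248 ÷ 2 = 124 remainder 0
124 ÷ 2 = 62 remainder 0
62 ÷ 2 = 31 remainder 0
31 ÷ 2 = 15 remainder 1
15 ÷ 2 = 7 remainder 1
7 ÷ 2 = 3 remainder 1
3 ÷ 2 = 1 remainder 1
1 ÷ 2 = 0 remainder 1
Reading remainders bottom to top: 111110001000



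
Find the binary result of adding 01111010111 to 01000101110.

Add column by column from the right: bit + bit + carry-in; write the sum mod 2, carry 1 when the sum is 2 or 3.
carry:  11111111100
        01111010111
+       01000101110
-------------------
       011000000101
(the carry out of the leftmost column, 0, becomes the leading bit)
Decimal check:
  01111010111 = 512 + 256 + 128 + 64 + 16 + 4 + 2 + 1 = 983
  01000101110 = 512 + 32 + 8 + 4 + 2 = 558
  983 + 558 = 1541, and 011000000101 = 1024 + 512 + 4 + 1 = 1541 ✓



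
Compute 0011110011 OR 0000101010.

OR: 1 when either bit is 1
  0011110011
| 0000101010
------------
  0011111011
Decimal: 243 | 42 = 251



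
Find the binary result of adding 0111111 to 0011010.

Add column by column from the right: bit + bit + carry-in; write the sum mod 2, carry 1 when the sum is 2 or 3.
carry:  1111100
        0111111
+       0011010
---------------
       01011001
(the carry out of the leftmost column, 0, becomes the leading bit)
Decimal check:
  0111111 = 32 + 16 + 8 + 4 + 2 + 1 = 63
  0011010 = 16 + 8 + 2 = 26
  63 + 26 = 89, and 01011001 = 64 + 16 + 8 + 1 = 89 ✓



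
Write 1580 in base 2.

Using repeated division by 2:
1580 ÷ 2 = 790 remainder 0
790 ÷ 2 = 395 remainder 0
395 ÷ 2 = 197 remainder 1
197 ÷ 2 = 98 remainder 1
98 ÷ 2 = 49 remainder 0
49 ÷ 2 = 24 remainder 1
24 ÷ 2 = 12 remainder 0
12 ÷ 2 = 6 remainder 0
6 ÷ 2 = 3 remainder 0
3 ÷ 2 = 1 remainder 1
1 ÷ 2 = 0 remainder 1
Reading remainders bottom to top: 11000101100



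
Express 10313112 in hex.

Using repeated division by 16 (digits 10–15 are A–F):
10313112 ÷ 16 = 644569 remainder 8
644569 ÷ 16 = 40285 remainder 9
40285 ÷ 16 = 2517 remainder 13 (D)
2517 ÷ 16 = 157 remainder 5
157 ÷ 16 = 9 remainder 13 (D)
9 ÷ 16 = 0 remainder 9
Reading remainders bottom to top: 9D5D98



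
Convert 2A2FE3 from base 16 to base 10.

Expand by place value (powers of 16):
Digit values: A = 10, F = 15, E = 14
2A2FE3 = 2 × 16^5 + 10 × 16^4 + 2 × 16^3 + 15 × 16^2 + 14 × 16^1 + 3 × 16^0
= 2 × 1048576 + 10 × 65536 + 2 × 4096 + 15 × 256 + 14 × 16 + 3 × 1
= 2097152 + 655360 + 8192 + 3840 + 224 + 3
= 2764771



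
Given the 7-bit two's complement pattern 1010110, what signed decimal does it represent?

Binary: 1010110
Sign bit: 1 (negative)
Invert: 0101001
Add 1:  0101010
Magnitude: 0101010 = 32 + 8 + 2 = 42
Value: -42



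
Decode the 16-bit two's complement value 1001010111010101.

Binary: 1001010111010101
Sign bit: 1 (negative)
Invert: 0110101000101010
Add 1:  0110101000101011
Magnitude: 0110101000101011 = 16384 + 8192 + 2048 + 512 + 32 + 8 + 2 + 1 = 27179
Value: -27179



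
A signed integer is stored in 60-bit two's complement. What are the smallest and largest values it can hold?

For 60-bit two's complement:
Minimum: -2^59 = -576460752303423488
Maximum: 2^59 - 1 = 576460752303423487



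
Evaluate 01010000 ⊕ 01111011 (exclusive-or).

XOR: 1 when bits differ
  01010000
^ 01111011
----------
  00101011
Decimal: 80 ^ 123 = 43



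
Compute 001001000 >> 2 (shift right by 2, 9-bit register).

Original: 001001000 (decimal 72)
Shift right by 2 positions
Drop the 2 low bits; fill with zeros on the left
Result: 000010010 (decimal 18)
Equivalent: 72 >> 2 = 72 ÷ 2^2 = 18



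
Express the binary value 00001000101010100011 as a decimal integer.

Sum of powers of 2 for each 1-bit:
2^0 + 2^1 + 2^5 + 2^7 + 2^9 + 2^11 + 2^15
= 1 + 2 + 32 + 128 + 512 + 2048 + 32768
= 35491



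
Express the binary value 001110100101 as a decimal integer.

Sum of powers of 2 for each 1-bit:
2^0 + 2^2 + 2^5 + 2^7 + 2^8 + 2^9
= 1 + 4 + 32 + 128 + 256 + 512
= 933



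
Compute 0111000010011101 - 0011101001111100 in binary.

Method 1 - Direct subtraction (column by column from the right: bit − bit − borrow-in; if negative, add 2 and borrow 1 from the next column):
borrow: 0111110011000000
        0111000010011101
-       0011101001111100
------------------------
        0011011000100001

Method 2 - Add two's complement:
Two's complement of 0011101001111100: invert → 1100010110000011, add 1 → 1100010110000100
  0111000010011101
+ 1100010110000100
------------------
 10011011000100001  (end carry out of the top bit = 1)
Discarding the end carry: 0011011000100001
Decimal check:
  0111000010011101 = 16384 + 8192 + 4096 + 128 + 16 + 8 + 4 + 1 = 28829
  0011101001111100 = 8192 + 4096 + 2048 + 512 + 64 + 32 + 16 + 8 + 4 = 14972
  28829 - 14972 = 13857, and 0011011000100001 = 8192 + 4096 + 1024 + 512 + 32 + 1 = 13857 ✓



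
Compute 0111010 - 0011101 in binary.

Method 1 - Direct subtraction (column by column from the right: bit − bit − borrow-in; if negative, add 2 and borrow 1 from the next column):
borrow: 0111010
        0111010
-       0011101
---------------
        0011101

Method 2 - Add two's complement:
Two's complement of 0011101: invert → 1100010, add 1 → 1100011
  0111010
+ 1100011
---------
 10011101  (end carry out of the top bit = 1)
Discarding the end carry: 0011101
Decimal check:
  0111010 = 32 + 16 + 8 + 2 = 58
  0011101 = 16 + 8 + 4 + 1 = 29
  58 - 29 = 29, and 0011101 = 16 + 8 + 4 + 1 = 29 ✓



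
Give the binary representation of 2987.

Using repeated division by 2:
2987 ÷ 2 = 1493 remainder 1
1493 ÷ 2 = 746 remainder 1
746 ÷ 2 = 373 remainder 0
373 ÷ 2 = 186 remainder 1
186 ÷ 2 = 93 remainder 0
93 ÷ 2 = 46 remainder 1
46 ÷ 2 = 23 remainder 0
23 ÷ 2 = 11 remainder 1
11 ÷ 2 = 5 remainder 1
5 ÷ 2 = 2 remainder 1
2 ÷ 2 = 1 remainder 0
1 ÷ 2 = 0 remainder 1
Reading remainders bottom to top: 101110101011



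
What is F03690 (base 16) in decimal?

Expand by place value (powers of 16):
Digit values: F = 15
F03690 = 15 × 16^5 + 0 × 16^4 + 3 × 16^3 + 6 × 16^2 + 9 × 16^1 + 0 × 16^0
= 15 × 1048576 + 0 × 65536 + 3 × 4096 + 6 × 256 + 9 × 16 + 0 × 1
= 15728640 + 0 + 12288 + 1536 + 144 + 0
= 15742608



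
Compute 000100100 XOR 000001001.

XOR: 1 when bits differ
  000100100
^ 000001001
-----------
  000101101
Decimal: 36 ^ 9 = 45



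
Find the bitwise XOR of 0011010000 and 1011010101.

XOR: 1 when bits differ
  0011010000
^ 1011010101
------------
  1000000101
Decimal: 208 ^ 725 = 517



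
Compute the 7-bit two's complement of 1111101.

Original (sign bit 1, negative): 1111101
Step 1 - Invert all bits: 0000010
Step 2 - Add 1: 0000011
Verification: 1111101 + 0000011 = 10000000; discarding the end carry (carry out of the top bit) leaves the 7-bit value 0000000, as required for x + (-x)



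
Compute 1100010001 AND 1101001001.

AND: 1 only when both bits are 1
  1100010001
& 1101001001
------------
  1100000001
Decimal: 785 & 841 = 769



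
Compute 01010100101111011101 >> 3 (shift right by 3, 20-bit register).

Original: 01010100101111011101 (decimal 347101)
Shift right by 3 positions
Drop the 3 low bits; fill with zeros on the left
Result: 00001010100101111011 (decimal 43387)
Equivalent: 347101 >> 3 = 347101 ÷ 2^3 = 43387



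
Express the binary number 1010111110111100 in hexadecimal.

Group into 4-bit nibbles from right:
  1010 = A
  1111 = F
  1011 = B
  1100 = C
Result: AFBC



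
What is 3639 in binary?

Using repeated division by 2:
3639 ÷ 2 = 1819 remainder 1
1819 ÷ 2 = 909 remainder 1
909 ÷ 2 = 454 remainder 1
454 ÷ 2 = 227 remainder 0
227 ÷ 2 = 113 remainder 1
113 ÷ 2 = 56 remainder 1
56 ÷ 2 = 28 remainder 0
28 ÷ 2 = 14 remainder 0
14 ÷ 2 = 7 remainder 0
7 ÷ 2 = 3 remainder 1
3 ÷ 2 = 1 remainder 1
1 ÷ 2 = 0 remainder 1
Reading remainders bottom to top: 111000110111



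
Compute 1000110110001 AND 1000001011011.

AND: 1 only when both bits are 1
  1000110110001
& 1000001011011
---------------
  1000000010001
Decimal: 4529 & 4187 = 4113



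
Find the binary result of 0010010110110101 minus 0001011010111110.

Method 1 - Direct subtraction (column by column from the right: bit − bit − borrow-in; if negative, add 2 and borrow 1 from the next column):
borrow: 0011110111111100
        0010010110110101
-       0001011010111110
------------------------
        0000111011110111

Method 2 - Add two's complement:
Two's complement of 0001011010111110: invert → 1110100101000001, add 1 → 1110100101000010
  0010010110110101
+ 1110100101000010
------------------
 10000111011110111  (end carry out of the top bit = 1)
Discarding the end carry: 0000111011110111
Decimal check:
  0010010110110101 = 8192 + 1024 + 256 + 128 + 32 + 16 + 4 + 1 = 9653
  0001011010111110 = 4096 + 1024 + 512 + 128 + 32 + 16 + 8 + 4 + 2 = 5822
  9653 - 5822 = 3831, and 0000111011110111 = 2048 + 1024 + 512 + 128 + 64 + 32 + 16 + 4 + 2 + 1 = 3831 ✓



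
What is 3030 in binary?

Using repeated division by 2:
3030 ÷ 2 = 1515 remainder 0
1515 ÷ 2 = 757 remainder 1
757 ÷ 2 = 378 remainder 1
378 ÷ 2 = 189 remainder 0
189 ÷ 2 = 94 remainder 1
94 ÷ 2 = 47 remainder 0
47 ÷ 2 = 23 remainder 1
23 ÷ 2 = 11 remainder 1
11 ÷ 2 = 5 remainder 1
5 ÷ 2 = 2 remainder 1
2 ÷ 2 = 1 remainder 0
1 ÷ 2 = 0 remainder 1
Reading remainders bottom to top: 101111010110



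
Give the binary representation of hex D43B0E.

Convert each hex digit to 4 bits:
  D = 1101
  4 = 0100
  3 = 0011
  B = 1011
  0 = 0000
  E = 1110
Concatenate: 110101000011101100001110



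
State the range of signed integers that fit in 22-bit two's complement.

For 22-bit two's complement:
Minimum: -2^21 = -2097152
Maximum: 2^21 - 1 = 2097151



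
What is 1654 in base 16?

Using repeated division by 16 (digits 10–15 are A–F):
1654 ÷ 16 = 103 remainder 6
103 ÷ 16 = 6 remainder 7
6 ÷ 16 = 0 remainder 6
Reading remainders bottom to top: 676



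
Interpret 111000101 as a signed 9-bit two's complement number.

Binary: 111000101
Sign bit: 1 (negative)
Invert: 000111010
Add 1:  000111011
Magnitude: 000111011 = 32 + 16 + 8 + 2 + 1 = 59
Value: -59



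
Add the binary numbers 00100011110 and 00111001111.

Add column by column from the right: bit + bit + carry-in; write the sum mod 2, carry 1 when the sum is 2 or 3.
carry:  01000111100
        00100011110
+       00111001111
-------------------
       001011101101
(the carry out of the leftmost column, 0, becomes the leading bit)
Decimal check:
  00100011110 = 256 + 16 + 8 + 4 + 2 = 286
  00111001111 = 256 + 128 + 64 + 8 + 4 + 2 + 1 = 463
  286 + 463 = 749, and 001011101101 = 512 + 128 + 64 + 32 + 8 + 4 + 1 = 749 ✓



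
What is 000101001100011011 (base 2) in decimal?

Sum of powers of 2 for each 1-bit:
2^0 + 2^1 + 2^3 + 2^4 + 2^8 + 2^9 + 2^12 + 2^14
= 1 + 2 + 8 + 16 + 256 + 512 + 4096 + 16384
= 21275



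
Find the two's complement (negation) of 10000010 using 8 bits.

Original (sign bit 1, negative): 10000010
Step 1 - Invert all bits: 01111101
Step 2 - Add 1: 01111110
Verification: 10000010 + 01111110 = 100000000; discarding the end carry (carry out of the top bit) leaves the 8-bit value 00000000, as required for x + (-x)

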